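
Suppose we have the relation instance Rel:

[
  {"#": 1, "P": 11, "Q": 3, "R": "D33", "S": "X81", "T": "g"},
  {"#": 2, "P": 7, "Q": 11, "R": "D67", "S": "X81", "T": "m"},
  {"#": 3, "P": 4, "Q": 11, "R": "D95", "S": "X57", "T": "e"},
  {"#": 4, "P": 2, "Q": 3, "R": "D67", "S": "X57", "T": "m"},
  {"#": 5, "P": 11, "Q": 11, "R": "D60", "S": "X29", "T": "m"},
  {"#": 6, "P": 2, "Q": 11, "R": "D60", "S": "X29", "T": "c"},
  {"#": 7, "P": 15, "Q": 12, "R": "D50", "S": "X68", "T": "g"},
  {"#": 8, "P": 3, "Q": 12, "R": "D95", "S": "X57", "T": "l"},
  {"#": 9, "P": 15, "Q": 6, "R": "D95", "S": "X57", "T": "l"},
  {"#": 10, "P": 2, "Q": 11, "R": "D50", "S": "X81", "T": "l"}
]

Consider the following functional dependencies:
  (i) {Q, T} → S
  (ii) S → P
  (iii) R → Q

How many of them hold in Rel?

(i) {Q, T} → S: (Q=11, T=m): rows 2, 5 → S takes values {X81, X29} — violation — fails.
(ii) S → P: S=X81: rows 1, 2, 10 → P takes values {11, 7, 2} — violation; S=X57: rows 3, 4, 8, 9 → P takes values {4, 2, 3, 15} — violation; S=X29: rows 5, 6 → P takes values {11, 2} — violation — fails.
(iii) R → Q: R=D67: rows 2, 4 → Q takes values {11, 3} — violation; R=D95: rows 3, 8, 9 → Q takes values {11, 12, 6} — violation; R=D50: rows 7, 10 → Q takes values {12, 11} — violation — fails.
None of the 3 dependencies hold.

0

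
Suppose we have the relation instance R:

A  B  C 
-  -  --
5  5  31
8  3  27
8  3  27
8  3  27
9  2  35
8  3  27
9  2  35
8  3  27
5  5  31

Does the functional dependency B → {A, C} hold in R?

Yes

B=5: 2 rows → {A,C} = (5, 31), (5, 31) ✓
B=3: 5 rows → {A,C} = (8, 27), (8, 27), (8, 27), (8, 27), (8, 27) ✓
B=2: 2 rows → {A,C} = (9, 35), (9, 35) ✓
Every B value is associated with a single {A, C} value, so B → {A, C} holds.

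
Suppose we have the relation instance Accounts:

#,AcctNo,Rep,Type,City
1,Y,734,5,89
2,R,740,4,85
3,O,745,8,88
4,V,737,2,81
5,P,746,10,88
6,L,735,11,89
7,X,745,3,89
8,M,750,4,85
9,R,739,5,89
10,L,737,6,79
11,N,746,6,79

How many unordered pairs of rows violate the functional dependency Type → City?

Type=5: all 2 rows agree on City — 0 pairs.
Type=4: all 2 rows agree on City — 0 pairs.
Type=6: all 2 rows agree on City — 0 pairs.

0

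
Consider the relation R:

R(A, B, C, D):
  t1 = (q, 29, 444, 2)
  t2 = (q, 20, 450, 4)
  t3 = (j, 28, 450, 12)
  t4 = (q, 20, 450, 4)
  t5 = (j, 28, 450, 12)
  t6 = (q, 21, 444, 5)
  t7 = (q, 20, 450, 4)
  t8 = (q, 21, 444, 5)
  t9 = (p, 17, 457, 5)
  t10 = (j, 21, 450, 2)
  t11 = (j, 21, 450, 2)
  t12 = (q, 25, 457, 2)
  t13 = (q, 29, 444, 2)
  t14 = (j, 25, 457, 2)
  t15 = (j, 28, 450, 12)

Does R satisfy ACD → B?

(A=q, C=444, D=2): rows 1, 13 → B = 29, 29 ✓
(A=q, C=450, D=4): rows 2, 4, 7 → B = 20, 20, 20 ✓
(A=j, C=450, D=12): rows 3, 5, 15 → B = 28, 28, 28 ✓
(A=q, C=444, D=5): rows 6, 8 → B = 21, 21 ✓
(A=p, C=457, D=5): row 9 → B = 17 ✓
(A=j, C=450, D=2): rows 10, 11 → B = 21, 21 ✓
(A=q, C=457, D=2): row 12 → B = 25 ✓
(A=j, C=457, D=2): row 14 → B = 25 ✓
Every ACD value is associated with a single B value, so ACD → B holds.

Yes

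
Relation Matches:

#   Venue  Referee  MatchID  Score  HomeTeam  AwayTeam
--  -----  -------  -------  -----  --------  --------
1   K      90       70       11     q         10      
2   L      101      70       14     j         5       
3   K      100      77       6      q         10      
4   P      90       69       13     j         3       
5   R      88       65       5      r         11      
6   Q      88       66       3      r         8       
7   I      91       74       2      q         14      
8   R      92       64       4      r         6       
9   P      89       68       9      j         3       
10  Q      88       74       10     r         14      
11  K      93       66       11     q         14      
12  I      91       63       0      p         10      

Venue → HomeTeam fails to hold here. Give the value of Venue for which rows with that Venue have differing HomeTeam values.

Venue=K: rows 1, 3, 11 → HomeTeam = q, q, q ✓
Venue=L: row 2 → HomeTeam = j ✓
Venue=P: rows 4, 9 → HomeTeam = j, j ✓
Venue=R: rows 5, 8 → HomeTeam = r, r ✓
Venue=Q: rows 6, 10 → HomeTeam = r, r ✓
Venue=I: rows 7, 12 → HomeTeam takes values {q, p} — violation
The only Venue value with inconsistent HomeTeam is Venue=I.

I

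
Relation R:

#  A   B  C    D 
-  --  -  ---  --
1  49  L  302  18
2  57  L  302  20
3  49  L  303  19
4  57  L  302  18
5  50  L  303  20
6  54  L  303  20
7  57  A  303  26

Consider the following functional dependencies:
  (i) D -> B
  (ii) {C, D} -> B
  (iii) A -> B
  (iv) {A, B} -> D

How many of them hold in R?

2

(i) D -> B: every LHS value maps to a single RHS value — holds.
(ii) {C, D} -> B: every LHS value maps to a single RHS value — holds.
(iii) A -> B: A=57: rows 2, 4, 7 → B takes values {L, A} — violation — fails.
(iv) {A, B} -> D: (A=49, B=L): rows 1, 3 → D takes values {18, 19} — violation; (A=57, B=L): rows 2, 4 → D takes values {20, 18} — violation — fails.
2 of the 4 dependencies hold.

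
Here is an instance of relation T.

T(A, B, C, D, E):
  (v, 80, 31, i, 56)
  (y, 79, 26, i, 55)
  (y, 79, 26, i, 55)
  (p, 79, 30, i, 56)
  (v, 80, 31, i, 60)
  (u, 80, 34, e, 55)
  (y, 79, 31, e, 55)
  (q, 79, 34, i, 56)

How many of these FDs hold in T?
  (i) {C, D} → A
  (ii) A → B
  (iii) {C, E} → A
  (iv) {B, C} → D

(i) {C, D} → A: every LHS value maps to a single RHS value — holds.
(ii) A → B: every LHS value maps to a single RHS value — holds.
(iii) {C, E} → A: every LHS value maps to a single RHS value — holds.
(iv) {B, C} → D: every LHS value maps to a single RHS value — holds.
4 of the 4 dependencies hold.

4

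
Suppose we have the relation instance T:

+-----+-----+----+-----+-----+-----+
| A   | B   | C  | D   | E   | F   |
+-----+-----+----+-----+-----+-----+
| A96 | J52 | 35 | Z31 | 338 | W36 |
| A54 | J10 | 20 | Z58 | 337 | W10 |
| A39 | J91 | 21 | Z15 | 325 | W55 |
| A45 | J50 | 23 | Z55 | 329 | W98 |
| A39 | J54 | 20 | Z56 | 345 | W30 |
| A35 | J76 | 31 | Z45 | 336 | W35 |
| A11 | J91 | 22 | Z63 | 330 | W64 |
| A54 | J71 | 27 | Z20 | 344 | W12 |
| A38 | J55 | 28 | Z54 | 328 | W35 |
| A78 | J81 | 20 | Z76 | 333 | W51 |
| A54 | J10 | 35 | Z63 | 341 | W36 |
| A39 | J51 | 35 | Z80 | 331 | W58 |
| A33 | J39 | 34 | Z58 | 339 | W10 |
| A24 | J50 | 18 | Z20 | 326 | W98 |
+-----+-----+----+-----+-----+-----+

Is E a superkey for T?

Yes

All 14 rows have distinct E values, so E → (all attributes) holds and E is a superkey.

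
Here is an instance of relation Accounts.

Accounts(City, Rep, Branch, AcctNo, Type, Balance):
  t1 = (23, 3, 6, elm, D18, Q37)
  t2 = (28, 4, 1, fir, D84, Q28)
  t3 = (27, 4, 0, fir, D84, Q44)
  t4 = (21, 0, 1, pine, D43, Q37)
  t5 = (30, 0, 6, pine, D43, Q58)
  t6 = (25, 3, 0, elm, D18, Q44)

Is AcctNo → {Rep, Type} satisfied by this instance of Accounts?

Yes

AcctNo=elm: rows 1, 6 → {Rep,Type} = (3, D18), (3, D18) ✓
AcctNo=fir: rows 2, 3 → {Rep,Type} = (4, D84), (4, D84) ✓
AcctNo=pine: rows 4, 5 → {Rep,Type} = (0, D43), (0, D43) ✓
Every AcctNo value is associated with a single {Rep, Type} value, so AcctNo → {Rep, Type} holds.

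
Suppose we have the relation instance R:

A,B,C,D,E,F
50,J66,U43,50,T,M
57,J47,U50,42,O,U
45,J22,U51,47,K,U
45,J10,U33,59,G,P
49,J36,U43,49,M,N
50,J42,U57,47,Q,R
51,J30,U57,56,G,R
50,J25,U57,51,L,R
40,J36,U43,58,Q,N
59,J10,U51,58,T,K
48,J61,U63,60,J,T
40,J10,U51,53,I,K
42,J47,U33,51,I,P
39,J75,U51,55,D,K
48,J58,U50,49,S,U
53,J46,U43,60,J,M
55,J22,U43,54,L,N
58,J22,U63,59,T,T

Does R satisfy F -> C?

No

F=M: 2 rows → C = U43, U43 ✓
F=U: 3 rows → C takes values {U50, U51} — violation
F=P: 2 rows → C = U33, U33 ✓
F=N: 3 rows → C = U43, U43, U43 ✓
F=R: 3 rows → C = U57, U57, U57 ✓
F=K: 3 rows → C = U51, U51, U51 ✓
F=T: 2 rows → C = U63, U63 ✓
Two rows agree on F but differ on C, so F -> C does not hold.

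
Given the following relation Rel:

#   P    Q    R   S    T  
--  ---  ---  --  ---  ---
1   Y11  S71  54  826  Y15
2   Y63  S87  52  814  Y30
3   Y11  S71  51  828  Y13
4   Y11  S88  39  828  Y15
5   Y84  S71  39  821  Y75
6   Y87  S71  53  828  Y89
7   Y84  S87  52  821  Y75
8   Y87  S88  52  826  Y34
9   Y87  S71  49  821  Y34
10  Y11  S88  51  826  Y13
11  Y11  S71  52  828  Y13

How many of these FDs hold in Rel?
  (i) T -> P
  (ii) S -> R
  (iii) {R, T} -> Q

1

(i) T -> P: every LHS value maps to a single RHS value — holds.
(ii) S -> R: S=826: rows 1, 8, 10 → R takes values {54, 52, 51} — violation; S=828: rows 3, 4, 6, 11 → R takes values {51, 39, 53, 52} — violation; S=821: rows 5, 7, 9 → R takes values {39, 52, 49} — violation — fails.
(iii) {R, T} -> Q: (R=51, T=Y13): rows 3, 10 → Q takes values {S71, S88} — violation — fails.
1 of the 3 dependencies holds.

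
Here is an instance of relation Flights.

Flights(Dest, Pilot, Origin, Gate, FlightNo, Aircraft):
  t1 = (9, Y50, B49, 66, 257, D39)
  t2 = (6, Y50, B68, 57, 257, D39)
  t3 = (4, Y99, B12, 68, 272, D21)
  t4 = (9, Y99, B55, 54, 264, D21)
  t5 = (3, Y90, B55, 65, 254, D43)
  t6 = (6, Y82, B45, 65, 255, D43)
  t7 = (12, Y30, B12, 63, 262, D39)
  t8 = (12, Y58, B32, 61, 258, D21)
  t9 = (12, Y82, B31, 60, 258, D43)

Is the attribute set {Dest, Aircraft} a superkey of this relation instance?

Yes

All 9 rows have distinct {Dest, Aircraft} values, so {Dest, Aircraft} → (all attributes) holds and {Dest, Aircraft} is a superkey.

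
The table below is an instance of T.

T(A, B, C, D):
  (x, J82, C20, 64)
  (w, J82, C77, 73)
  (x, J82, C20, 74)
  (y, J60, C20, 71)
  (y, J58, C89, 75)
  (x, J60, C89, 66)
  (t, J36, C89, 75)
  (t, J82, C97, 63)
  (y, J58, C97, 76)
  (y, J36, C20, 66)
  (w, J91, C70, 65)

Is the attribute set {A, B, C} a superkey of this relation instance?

Two distinct rows share (A=x, B=J82, C=C20), so {A, B, C} does not determine every attribute — not a superkey.

No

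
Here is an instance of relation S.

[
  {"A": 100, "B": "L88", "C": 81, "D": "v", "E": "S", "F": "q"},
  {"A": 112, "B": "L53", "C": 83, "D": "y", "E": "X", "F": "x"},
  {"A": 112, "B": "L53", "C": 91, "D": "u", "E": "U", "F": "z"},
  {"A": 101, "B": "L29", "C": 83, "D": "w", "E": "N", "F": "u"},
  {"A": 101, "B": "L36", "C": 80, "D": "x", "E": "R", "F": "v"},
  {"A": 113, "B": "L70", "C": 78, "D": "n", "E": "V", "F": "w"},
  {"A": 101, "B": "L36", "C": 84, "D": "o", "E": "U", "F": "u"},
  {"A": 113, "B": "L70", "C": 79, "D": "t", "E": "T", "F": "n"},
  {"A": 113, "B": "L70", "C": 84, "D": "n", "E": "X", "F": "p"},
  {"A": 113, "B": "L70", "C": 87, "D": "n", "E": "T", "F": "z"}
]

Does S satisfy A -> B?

No

A=100: 1 row → B = L88 ✓
A=112: 2 rows → B = L53, L53 ✓
A=101: 3 rows → B takes values {L29, L36} — violation
A=113: 4 rows → B = L70, L70, L70, L70 ✓
Two rows agree on A but differ on B, so A -> B does not hold.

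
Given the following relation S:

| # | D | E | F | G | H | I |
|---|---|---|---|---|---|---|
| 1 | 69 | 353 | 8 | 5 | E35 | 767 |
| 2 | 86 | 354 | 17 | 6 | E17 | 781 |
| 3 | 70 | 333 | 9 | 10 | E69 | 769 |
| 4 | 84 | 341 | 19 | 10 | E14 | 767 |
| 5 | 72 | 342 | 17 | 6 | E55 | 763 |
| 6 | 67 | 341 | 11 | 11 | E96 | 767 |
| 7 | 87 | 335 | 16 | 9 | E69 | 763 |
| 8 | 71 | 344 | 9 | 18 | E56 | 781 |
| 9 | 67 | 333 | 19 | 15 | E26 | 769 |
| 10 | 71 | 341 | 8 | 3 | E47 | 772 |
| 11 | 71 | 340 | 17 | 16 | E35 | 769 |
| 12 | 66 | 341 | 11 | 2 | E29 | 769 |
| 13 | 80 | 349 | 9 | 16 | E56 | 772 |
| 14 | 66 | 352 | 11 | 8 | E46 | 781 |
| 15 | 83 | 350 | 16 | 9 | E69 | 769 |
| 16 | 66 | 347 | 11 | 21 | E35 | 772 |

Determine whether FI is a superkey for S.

All 16 rows have distinct FI values, so FI → (all attributes) holds and FI is a superkey.

Yes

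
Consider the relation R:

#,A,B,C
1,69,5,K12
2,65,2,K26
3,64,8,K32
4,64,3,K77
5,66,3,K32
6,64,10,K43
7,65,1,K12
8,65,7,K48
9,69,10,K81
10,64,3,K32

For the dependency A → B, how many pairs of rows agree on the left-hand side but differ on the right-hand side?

9

A=69: violating pairs (1,9) — 1 pair.
A=65: violating pairs (2,7), (2,8), (7,8) — 3 pairs.
A=64: violating pairs (3,4), (3,6), (3,10), (4,6), (6,10) — 5 pairs.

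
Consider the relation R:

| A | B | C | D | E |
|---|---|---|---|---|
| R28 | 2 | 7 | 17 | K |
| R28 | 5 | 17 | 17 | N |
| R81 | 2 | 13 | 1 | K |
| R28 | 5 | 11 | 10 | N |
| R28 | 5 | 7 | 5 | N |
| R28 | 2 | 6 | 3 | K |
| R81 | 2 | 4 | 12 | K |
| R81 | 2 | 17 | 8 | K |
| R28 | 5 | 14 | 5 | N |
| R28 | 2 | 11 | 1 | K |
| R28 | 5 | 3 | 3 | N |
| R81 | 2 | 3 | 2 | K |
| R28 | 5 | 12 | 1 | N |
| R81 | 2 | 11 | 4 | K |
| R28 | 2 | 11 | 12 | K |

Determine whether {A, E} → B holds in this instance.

Yes

(A=R28, E=K): 4 rows → B = 2, 2, 2, 2 ✓
(A=R28, E=N): 6 rows → B = 5, 5, 5, 5, 5, 5 ✓
(A=R81, E=K): 5 rows → B = 2, 2, 2, 2, 2 ✓
Every {A, E} value is associated with a single B value, so {A, E} → B holds.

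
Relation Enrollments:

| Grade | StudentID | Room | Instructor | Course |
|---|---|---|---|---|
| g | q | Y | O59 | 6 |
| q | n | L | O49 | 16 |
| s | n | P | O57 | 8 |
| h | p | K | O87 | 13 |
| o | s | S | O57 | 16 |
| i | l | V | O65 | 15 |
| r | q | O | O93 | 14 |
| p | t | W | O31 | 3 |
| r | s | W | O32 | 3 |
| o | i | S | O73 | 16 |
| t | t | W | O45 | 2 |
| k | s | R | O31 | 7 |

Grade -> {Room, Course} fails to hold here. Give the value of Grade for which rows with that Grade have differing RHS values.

r

Grade=g: 1 row → {Room,Course} = (Y, 6) ✓
Grade=q: 1 row → {Room,Course} = (L, 16) ✓
Grade=s: 1 row → {Room,Course} = (P, 8) ✓
Grade=h: 1 row → {Room,Course} = (K, 13) ✓
Grade=o: 2 rows → {Room,Course} = (S, 16), (S, 16) ✓
Grade=i: 1 row → {Room,Course} = (V, 15) ✓
Grade=r: 2 rows → {Room,Course} takes values {(O, 14), (W, 3)} — violation
Grade=p: 1 row → {Room,Course} = (W, 3) ✓
Grade=t: 1 row → {Room,Course} = (W, 2) ✓
Grade=k: 1 row → {Room,Course} = (R, 7) ✓
The only Grade value with inconsistent RHS is Grade=r.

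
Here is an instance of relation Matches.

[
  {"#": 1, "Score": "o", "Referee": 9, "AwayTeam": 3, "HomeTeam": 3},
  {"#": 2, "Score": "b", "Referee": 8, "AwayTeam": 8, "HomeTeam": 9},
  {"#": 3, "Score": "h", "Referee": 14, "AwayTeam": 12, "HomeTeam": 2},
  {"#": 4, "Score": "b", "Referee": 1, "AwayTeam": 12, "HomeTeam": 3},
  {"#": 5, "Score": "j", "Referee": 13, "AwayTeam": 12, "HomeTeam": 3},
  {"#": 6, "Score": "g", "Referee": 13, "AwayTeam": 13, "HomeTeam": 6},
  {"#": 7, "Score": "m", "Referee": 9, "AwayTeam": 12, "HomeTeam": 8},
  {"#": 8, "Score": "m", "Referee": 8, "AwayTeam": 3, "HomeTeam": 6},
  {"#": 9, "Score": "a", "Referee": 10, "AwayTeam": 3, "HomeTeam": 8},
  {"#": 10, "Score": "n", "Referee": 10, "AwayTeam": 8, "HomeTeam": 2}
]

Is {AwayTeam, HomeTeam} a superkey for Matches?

No

Rows 4 and 5 have the same {AwayTeam, HomeTeam} value (AwayTeam=12, HomeTeam=3) but are distinct tuples, so {AwayTeam, HomeTeam} does not determine every attribute — not a superkey.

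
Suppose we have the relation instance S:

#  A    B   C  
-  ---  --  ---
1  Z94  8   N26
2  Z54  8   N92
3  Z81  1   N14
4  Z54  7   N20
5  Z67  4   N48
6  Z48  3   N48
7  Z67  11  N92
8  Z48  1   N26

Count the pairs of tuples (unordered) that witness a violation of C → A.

3

C=N26: violating pairs (1,8) — 1 pair.
C=N92: violating pairs (2,7) — 1 pair.
C=N48: violating pairs (5,6) — 1 pair.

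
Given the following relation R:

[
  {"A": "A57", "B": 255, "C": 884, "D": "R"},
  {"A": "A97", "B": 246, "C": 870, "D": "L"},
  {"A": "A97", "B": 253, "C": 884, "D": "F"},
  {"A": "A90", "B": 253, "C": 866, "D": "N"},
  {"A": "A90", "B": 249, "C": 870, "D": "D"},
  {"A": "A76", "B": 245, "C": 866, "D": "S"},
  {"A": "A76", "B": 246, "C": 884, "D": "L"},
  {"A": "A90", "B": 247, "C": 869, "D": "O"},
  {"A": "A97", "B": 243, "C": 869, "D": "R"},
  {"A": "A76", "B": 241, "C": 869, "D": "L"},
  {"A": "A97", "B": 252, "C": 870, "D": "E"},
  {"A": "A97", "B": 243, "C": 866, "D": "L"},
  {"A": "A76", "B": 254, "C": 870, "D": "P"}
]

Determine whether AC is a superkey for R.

No

Two distinct rows share (A=A97, C=870), so AC does not determine every attribute — not a superkey.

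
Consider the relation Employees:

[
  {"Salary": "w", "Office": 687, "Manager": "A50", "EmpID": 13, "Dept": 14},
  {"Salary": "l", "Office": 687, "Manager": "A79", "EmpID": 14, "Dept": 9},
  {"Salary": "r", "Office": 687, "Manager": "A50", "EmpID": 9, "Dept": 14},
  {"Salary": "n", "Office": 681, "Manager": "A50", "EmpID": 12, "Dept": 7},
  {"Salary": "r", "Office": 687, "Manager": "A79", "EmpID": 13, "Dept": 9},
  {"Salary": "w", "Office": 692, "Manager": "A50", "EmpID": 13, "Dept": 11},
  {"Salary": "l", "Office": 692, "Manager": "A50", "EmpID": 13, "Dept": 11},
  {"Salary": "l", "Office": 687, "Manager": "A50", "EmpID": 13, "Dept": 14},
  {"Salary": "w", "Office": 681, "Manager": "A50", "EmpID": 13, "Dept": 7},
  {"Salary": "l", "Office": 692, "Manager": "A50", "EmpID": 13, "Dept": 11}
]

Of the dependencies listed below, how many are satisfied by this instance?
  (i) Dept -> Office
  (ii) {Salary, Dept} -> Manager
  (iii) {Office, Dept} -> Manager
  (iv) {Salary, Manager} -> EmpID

4

(i) Dept -> Office: every LHS value maps to a single RHS value — holds.
(ii) {Salary, Dept} -> Manager: every LHS value maps to a single RHS value — holds.
(iii) {Office, Dept} -> Manager: every LHS value maps to a single RHS value — holds.
(iv) {Salary, Manager} -> EmpID: every LHS value maps to a single RHS value — holds.
4 of the 4 dependencies hold.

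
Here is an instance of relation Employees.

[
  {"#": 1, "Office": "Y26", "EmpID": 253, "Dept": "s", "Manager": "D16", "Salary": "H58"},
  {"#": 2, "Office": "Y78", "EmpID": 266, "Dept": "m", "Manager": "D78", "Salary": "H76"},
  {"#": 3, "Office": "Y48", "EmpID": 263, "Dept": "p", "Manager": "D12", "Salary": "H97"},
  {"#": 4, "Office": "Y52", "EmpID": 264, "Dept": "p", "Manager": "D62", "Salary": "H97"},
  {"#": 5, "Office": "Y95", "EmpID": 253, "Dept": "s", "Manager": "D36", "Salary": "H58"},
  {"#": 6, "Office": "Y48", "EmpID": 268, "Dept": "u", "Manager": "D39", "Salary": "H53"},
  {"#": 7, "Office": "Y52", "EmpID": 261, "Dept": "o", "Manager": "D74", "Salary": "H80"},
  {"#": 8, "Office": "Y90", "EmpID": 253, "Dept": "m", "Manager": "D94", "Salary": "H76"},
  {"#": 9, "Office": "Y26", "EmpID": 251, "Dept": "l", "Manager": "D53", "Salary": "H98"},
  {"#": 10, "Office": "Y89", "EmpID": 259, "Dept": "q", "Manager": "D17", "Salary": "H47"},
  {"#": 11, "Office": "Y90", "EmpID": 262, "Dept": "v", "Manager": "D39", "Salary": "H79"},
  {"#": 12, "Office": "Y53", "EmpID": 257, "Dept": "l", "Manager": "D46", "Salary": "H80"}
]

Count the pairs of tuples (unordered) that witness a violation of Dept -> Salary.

Dept=s: all 2 rows agree on Salary — 0 pairs.
Dept=m: all 2 rows agree on Salary — 0 pairs.
Dept=p: all 2 rows agree on Salary — 0 pairs.
Dept=l: violating pairs (9,12) — 1 pair.

1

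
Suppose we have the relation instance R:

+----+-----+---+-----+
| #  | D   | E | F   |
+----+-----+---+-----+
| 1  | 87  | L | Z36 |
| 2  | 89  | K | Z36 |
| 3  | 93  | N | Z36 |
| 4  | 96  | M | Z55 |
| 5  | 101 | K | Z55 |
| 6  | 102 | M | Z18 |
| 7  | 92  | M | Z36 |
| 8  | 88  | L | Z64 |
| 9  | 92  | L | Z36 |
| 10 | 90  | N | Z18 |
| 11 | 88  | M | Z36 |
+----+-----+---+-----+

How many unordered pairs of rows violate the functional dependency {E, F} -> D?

2

(E=L, F=Z36): violating pairs (1,9) — 1 pair.
(E=M, F=Z36): violating pairs (7,11) — 1 pair.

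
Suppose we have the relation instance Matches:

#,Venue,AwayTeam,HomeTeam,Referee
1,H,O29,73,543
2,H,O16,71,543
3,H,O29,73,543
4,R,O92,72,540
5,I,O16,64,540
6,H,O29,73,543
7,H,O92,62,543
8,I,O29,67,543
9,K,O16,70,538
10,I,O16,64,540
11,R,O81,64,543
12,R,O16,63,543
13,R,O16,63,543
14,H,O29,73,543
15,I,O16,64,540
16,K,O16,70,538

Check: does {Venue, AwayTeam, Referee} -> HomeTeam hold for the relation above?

(Venue=H, AwayTeam=O29, Referee=543): rows 1, 3, 6, 14 → HomeTeam = 73, 73, 73, 73 ✓
(Venue=H, AwayTeam=O16, Referee=543): row 2 → HomeTeam = 71 ✓
(Venue=R, AwayTeam=O92, Referee=540): row 4 → HomeTeam = 72 ✓
(Venue=I, AwayTeam=O16, Referee=540): rows 5, 10, 15 → HomeTeam = 64, 64, 64 ✓
(Venue=H, AwayTeam=O92, Referee=543): row 7 → HomeTeam = 62 ✓
(Venue=I, AwayTeam=O29, Referee=543): row 8 → HomeTeam = 67 ✓
(Venue=K, AwayTeam=O16, Referee=538): rows 9, 16 → HomeTeam = 70, 70 ✓
(Venue=R, AwayTeam=O81, Referee=543): row 11 → HomeTeam = 64 ✓
(Venue=R, AwayTeam=O16, Referee=543): rows 12, 13 → HomeTeam = 63, 63 ✓
Every {Venue, AwayTeam, Referee} value is associated with a single HomeTeam value, so {Venue, AwayTeam, Referee} -> HomeTeam holds.

Yes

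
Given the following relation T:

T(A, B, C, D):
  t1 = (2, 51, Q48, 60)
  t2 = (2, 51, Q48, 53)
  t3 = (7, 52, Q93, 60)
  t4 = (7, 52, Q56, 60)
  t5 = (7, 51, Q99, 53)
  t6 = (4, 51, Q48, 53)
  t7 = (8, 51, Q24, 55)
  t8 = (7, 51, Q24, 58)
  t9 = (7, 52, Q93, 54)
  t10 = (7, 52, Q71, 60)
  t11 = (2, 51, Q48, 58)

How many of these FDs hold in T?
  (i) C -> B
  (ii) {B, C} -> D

1

(i) C -> B: every LHS value maps to a single RHS value — holds.
(ii) {B, C} -> D: (B=51, C=Q48): rows 1, 2, 6, 11 → D takes values {60, 53, 58} — violation; (B=52, C=Q93): rows 3, 9 → D takes values {60, 54} — violation; (B=51, C=Q24): rows 7, 8 → D takes values {55, 58} — violation — fails.
1 of the 2 dependencies holds.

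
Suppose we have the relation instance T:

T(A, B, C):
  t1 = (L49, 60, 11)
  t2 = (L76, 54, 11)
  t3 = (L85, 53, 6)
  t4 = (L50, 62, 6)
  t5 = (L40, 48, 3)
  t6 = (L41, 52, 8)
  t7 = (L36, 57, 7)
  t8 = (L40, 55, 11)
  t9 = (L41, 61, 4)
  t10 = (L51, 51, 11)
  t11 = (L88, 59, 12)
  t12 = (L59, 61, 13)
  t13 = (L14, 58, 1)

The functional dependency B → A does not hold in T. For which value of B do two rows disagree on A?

61

B=60: row 1 → A = L49 ✓
B=54: row 2 → A = L76 ✓
B=53: row 3 → A = L85 ✓
B=62: row 4 → A = L50 ✓
B=48: row 5 → A = L40 ✓
B=52: row 6 → A = L41 ✓
B=57: row 7 → A = L36 ✓
B=55: row 8 → A = L40 ✓
B=61: rows 9, 12 → A takes values {L41, L59} — violation
B=51: row 10 → A = L51 ✓
B=59: row 11 → A = L88 ✓
B=58: row 13 → A = L14 ✓
The only B value with inconsistent A is B=61.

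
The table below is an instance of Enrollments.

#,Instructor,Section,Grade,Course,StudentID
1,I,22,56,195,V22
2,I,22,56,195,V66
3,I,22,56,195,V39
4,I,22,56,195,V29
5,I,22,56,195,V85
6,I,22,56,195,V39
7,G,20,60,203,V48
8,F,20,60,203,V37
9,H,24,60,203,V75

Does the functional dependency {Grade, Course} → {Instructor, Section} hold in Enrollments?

(Grade=56, Course=195): rows 1, 2, 3, 4, 5, 6 → {Instructor,Section} = (I, 22), (I, 22), (I, 22), (I, 22), (I, 22), (I, 22) ✓
(Grade=60, Course=203): rows 7, 8, 9 → {Instructor,Section} takes values {(G, 20), (F, 20), (H, 24)} — violation
Two rows agree on {Grade, Course} but differ on {Instructor, Section}, so {Grade, Course} → {Instructor, Section} does not hold.

No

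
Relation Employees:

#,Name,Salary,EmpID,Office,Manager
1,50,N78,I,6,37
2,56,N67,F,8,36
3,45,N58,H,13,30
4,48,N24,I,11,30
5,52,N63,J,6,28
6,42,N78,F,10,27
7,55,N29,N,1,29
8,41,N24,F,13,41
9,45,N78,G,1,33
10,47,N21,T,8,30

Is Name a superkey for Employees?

Rows 3 and 9 have the same Name value Name=45 but are distinct tuples, so Name does not determine every attribute — not a superkey.

No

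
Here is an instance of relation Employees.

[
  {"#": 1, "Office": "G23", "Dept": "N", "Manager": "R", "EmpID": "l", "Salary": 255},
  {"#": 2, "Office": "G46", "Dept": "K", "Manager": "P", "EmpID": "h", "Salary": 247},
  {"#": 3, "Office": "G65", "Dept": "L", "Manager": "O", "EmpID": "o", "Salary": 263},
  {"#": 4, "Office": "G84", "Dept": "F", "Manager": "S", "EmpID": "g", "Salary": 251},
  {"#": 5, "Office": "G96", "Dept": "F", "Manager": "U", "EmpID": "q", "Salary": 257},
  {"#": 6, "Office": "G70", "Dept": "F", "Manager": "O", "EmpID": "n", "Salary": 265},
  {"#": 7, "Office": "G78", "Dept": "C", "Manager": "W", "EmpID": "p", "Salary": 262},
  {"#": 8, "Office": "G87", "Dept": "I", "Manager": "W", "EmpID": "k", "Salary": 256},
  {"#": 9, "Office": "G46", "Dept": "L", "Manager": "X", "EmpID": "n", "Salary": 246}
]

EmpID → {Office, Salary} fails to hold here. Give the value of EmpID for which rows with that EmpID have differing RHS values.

n

EmpID=l: row 1 → {Office,Salary} = (G23, 255) ✓
EmpID=h: row 2 → {Office,Salary} = (G46, 247) ✓
EmpID=o: row 3 → {Office,Salary} = (G65, 263) ✓
EmpID=g: row 4 → {Office,Salary} = (G84, 251) ✓
EmpID=q: row 5 → {Office,Salary} = (G96, 257) ✓
EmpID=n: rows 6, 9 → {Office,Salary} takes values {(G70, 265), (G46, 246)} — violation
EmpID=p: row 7 → {Office,Salary} = (G78, 262) ✓
EmpID=k: row 8 → {Office,Salary} = (G87, 256) ✓
The only EmpID value with inconsistent RHS is EmpID=n.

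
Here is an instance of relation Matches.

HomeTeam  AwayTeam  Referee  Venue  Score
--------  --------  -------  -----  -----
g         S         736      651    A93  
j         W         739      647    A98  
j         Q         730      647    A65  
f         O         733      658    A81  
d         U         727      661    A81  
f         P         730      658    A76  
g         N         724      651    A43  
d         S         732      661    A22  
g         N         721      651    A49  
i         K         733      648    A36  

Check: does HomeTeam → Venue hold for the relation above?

Yes

HomeTeam=g: 3 rows → Venue = 651, 651, 651 ✓
HomeTeam=j: 2 rows → Venue = 647, 647 ✓
HomeTeam=f: 2 rows → Venue = 658, 658 ✓
HomeTeam=d: 2 rows → Venue = 661, 661 ✓
HomeTeam=i: 1 row → Venue = 648 ✓
Every HomeTeam value is associated with a single Venue value, so HomeTeam → Venue holds.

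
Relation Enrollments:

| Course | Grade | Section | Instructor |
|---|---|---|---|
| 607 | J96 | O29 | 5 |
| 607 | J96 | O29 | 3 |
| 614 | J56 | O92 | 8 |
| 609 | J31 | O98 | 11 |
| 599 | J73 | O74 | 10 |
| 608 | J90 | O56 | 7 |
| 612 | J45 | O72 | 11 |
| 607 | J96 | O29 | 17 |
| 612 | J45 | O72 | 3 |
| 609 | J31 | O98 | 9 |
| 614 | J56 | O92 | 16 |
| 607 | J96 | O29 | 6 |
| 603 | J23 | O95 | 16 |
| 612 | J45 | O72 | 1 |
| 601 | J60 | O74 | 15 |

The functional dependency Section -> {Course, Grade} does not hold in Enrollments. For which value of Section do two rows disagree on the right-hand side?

O74

Section=O29: 4 rows → {Course,Grade} = (607, J96), (607, J96), (607, J96), (607, J96) ✓
Section=O92: 2 rows → {Course,Grade} = (614, J56), (614, J56) ✓
Section=O98: 2 rows → {Course,Grade} = (609, J31), (609, J31) ✓
Section=O74: 2 rows → {Course,Grade} takes values {(599, J73), (601, J60)} — violation
Section=O56: 1 row → {Course,Grade} = (608, J90) ✓
Section=O72: 3 rows → {Course,Grade} = (612, J45), (612, J45), (612, J45) ✓
Section=O95: 1 row → {Course,Grade} = (603, J23) ✓
The only Section value with inconsistent RHS is Section=O74.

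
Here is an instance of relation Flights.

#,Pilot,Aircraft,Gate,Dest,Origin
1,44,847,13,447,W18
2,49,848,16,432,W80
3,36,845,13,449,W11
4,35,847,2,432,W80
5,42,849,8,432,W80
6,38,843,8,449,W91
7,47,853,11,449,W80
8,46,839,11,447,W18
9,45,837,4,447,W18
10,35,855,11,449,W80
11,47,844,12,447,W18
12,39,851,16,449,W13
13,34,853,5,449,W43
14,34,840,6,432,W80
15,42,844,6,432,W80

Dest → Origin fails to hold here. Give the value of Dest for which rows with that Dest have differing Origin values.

Dest=447: rows 1, 8, 9, 11 → Origin = W18, W18, W18, W18 ✓
Dest=432: rows 2, 4, 5, 14, 15 → Origin = W80, W80, W80, W80, W80 ✓
Dest=449: rows 3, 6, 7, 10, 12, 13 → Origin takes values {W11, W91, W80, W13, W43} — violation
The only Dest value with inconsistent Origin is Dest=449.

449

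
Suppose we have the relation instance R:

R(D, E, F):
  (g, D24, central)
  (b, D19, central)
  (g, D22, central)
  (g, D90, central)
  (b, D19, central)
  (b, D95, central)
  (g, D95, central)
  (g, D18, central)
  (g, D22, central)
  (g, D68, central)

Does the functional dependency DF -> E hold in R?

(D=g, F=central): 7 rows → E takes values {D24, D22, D90, D95, D18, D68} — violation
(D=b, F=central): 3 rows → E takes values {D19, D95} — violation
Two rows agree on DF but differ on E, so DF -> E does not hold.

No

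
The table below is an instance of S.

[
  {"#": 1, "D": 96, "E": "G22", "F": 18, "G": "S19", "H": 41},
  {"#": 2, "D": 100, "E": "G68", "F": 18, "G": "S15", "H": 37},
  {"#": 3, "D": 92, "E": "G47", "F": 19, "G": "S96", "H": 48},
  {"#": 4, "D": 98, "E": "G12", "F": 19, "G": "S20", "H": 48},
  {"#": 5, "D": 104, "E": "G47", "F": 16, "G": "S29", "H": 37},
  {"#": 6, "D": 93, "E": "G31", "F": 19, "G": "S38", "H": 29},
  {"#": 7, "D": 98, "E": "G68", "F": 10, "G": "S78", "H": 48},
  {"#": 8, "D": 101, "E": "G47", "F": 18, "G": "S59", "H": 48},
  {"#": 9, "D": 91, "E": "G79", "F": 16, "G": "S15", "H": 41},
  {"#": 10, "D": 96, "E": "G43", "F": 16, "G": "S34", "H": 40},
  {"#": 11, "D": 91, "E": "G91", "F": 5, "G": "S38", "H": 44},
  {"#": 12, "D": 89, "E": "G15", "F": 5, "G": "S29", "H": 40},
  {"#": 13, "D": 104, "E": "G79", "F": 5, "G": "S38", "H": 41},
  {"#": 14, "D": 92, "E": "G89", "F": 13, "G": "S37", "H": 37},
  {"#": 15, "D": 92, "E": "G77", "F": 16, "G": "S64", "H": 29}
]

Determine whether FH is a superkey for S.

Rows 3 and 4 have the same FH value (F=19, H=48) but are distinct tuples, so FH does not determine every attribute — not a superkey.

No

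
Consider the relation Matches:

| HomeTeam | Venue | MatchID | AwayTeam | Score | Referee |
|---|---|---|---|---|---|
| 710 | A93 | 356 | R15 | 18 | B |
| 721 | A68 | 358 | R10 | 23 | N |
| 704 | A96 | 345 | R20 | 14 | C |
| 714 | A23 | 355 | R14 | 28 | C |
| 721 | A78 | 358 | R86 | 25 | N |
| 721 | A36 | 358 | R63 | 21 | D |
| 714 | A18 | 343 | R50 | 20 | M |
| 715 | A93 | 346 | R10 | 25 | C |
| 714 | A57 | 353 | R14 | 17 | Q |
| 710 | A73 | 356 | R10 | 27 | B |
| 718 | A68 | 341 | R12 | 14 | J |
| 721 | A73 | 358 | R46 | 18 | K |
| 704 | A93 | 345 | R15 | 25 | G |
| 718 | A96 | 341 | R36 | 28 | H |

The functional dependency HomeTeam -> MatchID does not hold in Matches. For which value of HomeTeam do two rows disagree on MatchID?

HomeTeam=710: 2 rows → MatchID = 356, 356 ✓
HomeTeam=721: 4 rows → MatchID = 358, 358, 358, 358 ✓
HomeTeam=704: 2 rows → MatchID = 345, 345 ✓
HomeTeam=714: 3 rows → MatchID takes values {355, 343, 353} — violation
HomeTeam=715: 1 row → MatchID = 346 ✓
HomeTeam=718: 2 rows → MatchID = 341, 341 ✓
The only HomeTeam value with inconsistent MatchID is HomeTeam=714.

714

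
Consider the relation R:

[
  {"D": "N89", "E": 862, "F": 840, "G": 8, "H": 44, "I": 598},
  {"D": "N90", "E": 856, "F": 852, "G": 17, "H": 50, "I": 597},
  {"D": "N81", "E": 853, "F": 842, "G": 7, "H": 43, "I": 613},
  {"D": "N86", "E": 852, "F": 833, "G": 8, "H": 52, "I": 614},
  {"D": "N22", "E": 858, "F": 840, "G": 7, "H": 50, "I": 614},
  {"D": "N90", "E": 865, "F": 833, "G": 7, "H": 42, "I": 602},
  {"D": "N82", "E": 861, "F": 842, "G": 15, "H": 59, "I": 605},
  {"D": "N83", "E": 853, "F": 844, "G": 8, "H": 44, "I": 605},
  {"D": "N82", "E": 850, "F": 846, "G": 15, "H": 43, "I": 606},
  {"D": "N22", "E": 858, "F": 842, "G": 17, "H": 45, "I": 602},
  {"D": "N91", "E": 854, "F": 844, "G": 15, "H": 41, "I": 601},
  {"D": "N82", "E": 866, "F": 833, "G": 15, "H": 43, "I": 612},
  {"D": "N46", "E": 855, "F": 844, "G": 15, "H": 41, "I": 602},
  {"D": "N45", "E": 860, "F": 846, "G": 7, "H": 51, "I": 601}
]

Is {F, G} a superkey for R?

Two distinct rows share (F=844, G=15), so {F, G} does not determine every attribute — not a superkey.

No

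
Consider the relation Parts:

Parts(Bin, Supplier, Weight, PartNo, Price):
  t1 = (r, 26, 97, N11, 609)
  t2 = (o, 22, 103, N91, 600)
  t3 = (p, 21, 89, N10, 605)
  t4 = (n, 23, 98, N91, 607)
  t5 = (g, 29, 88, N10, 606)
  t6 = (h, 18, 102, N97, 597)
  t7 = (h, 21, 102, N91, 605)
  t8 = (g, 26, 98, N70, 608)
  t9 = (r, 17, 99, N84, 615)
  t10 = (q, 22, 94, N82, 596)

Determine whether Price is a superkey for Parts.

Rows 3 and 7 have the same Price value Price=605 but are distinct tuples, so Price does not determine every attribute — not a superkey.

No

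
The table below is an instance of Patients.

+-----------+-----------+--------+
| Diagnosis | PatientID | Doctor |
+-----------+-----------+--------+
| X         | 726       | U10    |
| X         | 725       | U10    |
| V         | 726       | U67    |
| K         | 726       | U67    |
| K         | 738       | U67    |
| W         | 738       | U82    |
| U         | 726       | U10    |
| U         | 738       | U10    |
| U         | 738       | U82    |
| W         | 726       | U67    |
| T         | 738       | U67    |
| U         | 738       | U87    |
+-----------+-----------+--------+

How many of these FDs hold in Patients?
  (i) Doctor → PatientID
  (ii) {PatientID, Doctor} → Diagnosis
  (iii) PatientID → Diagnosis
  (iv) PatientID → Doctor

0

(i) Doctor → PatientID: Doctor=U10: 4 rows → PatientID takes values {726, 725, 738} — violation; Doctor=U67: 5 rows → PatientID takes values {726, 738} — violation — fails.
(ii) {PatientID, Doctor} → Diagnosis: (PatientID=726, Doctor=U10): 2 rows → Diagnosis takes values {X, U} — violation; (PatientID=726, Doctor=U67): 3 rows → Diagnosis takes values {V, K, W} — violation; (PatientID=738, Doctor=U67): 2 rows → Diagnosis takes values {K, T} — violation; (PatientID=738, Doctor=U82): 2 rows → Diagnosis takes values {W, U} — violation — fails.
(iii) PatientID → Diagnosis: PatientID=726: 5 rows → Diagnosis takes values {X, V, K, U, W} — violation; PatientID=738: 6 rows → Diagnosis takes values {K, W, U, T} — violation — fails.
(iv) PatientID → Doctor: PatientID=726: 5 rows → Doctor takes values {U10, U67} — violation; PatientID=738: 6 rows → Doctor takes values {U67, U82, U10, U87} — violation — fails.
None of the 4 dependencies hold.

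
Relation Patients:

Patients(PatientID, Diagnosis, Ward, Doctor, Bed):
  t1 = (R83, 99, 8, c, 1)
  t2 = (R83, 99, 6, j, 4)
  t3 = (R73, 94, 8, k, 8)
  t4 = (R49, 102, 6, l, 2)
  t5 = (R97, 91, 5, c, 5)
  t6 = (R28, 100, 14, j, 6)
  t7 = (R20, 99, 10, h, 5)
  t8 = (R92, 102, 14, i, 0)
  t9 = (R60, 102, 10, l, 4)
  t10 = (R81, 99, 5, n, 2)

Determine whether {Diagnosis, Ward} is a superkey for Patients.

All 10 rows have distinct {Diagnosis, Ward} values, so {Diagnosis, Ward} → (all attributes) holds and {Diagnosis, Ward} is a superkey.

Yes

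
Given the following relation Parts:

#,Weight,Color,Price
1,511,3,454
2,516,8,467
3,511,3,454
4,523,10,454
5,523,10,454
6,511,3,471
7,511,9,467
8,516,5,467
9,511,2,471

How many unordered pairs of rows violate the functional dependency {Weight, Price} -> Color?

2

(Weight=511, Price=454): all 2 rows agree on Color — 0 pairs.
(Weight=516, Price=467): violating pairs (2,8) — 1 pair.
(Weight=523, Price=454): all 2 rows agree on Color — 0 pairs.
(Weight=511, Price=471): violating pairs (6,9) — 1 pair.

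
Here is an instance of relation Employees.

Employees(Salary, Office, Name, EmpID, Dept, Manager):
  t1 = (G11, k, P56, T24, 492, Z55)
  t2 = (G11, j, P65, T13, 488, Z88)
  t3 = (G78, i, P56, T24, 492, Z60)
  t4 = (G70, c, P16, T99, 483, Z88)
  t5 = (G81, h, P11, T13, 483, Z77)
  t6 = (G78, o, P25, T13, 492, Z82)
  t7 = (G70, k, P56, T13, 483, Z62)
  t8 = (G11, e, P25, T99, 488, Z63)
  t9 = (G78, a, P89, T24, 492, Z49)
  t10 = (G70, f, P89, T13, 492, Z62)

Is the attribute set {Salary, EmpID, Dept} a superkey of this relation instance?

Rows 3 and 9 have the same {Salary, EmpID, Dept} value (Salary=G78, EmpID=T24, Dept=492) but are distinct tuples, so {Salary, EmpID, Dept} does not determine every attribute — not a superkey.

No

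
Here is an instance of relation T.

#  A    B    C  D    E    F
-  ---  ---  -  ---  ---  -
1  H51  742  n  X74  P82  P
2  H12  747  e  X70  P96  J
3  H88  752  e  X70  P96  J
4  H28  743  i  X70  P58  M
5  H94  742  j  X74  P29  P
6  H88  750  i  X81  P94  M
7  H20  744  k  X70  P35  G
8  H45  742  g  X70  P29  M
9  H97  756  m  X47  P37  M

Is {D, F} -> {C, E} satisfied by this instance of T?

No

(D=X74, F=P): rows 1, 5 → {C,E} takes values {(n, P82), (j, P29)} — violation
(D=X70, F=J): rows 2, 3 → {C,E} = (e, P96), (e, P96) ✓
(D=X70, F=M): rows 4, 8 → {C,E} takes values {(i, P58), (g, P29)} — violation
(D=X81, F=M): row 6 → {C,E} = (i, P94) ✓
(D=X70, F=G): row 7 → {C,E} = (k, P35) ✓
(D=X47, F=M): row 9 → {C,E} = (m, P37) ✓
Two rows agree on {D, F} but differ on {C, E}, so {D, F} -> {C, E} does not hold.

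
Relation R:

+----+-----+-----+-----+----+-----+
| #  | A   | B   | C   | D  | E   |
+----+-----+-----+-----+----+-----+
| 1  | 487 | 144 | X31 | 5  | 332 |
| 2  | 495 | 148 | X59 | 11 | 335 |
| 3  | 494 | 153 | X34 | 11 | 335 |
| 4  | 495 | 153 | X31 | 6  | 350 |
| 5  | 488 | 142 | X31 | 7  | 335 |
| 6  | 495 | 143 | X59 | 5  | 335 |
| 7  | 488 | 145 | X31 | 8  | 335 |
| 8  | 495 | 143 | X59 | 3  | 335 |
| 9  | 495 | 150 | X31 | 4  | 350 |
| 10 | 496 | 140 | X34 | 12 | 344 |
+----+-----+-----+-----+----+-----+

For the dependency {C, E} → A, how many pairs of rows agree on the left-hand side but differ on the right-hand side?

0

(C=X59, E=335): all 3 rows agree on A — 0 pairs.
(C=X31, E=350): all 2 rows agree on A — 0 pairs.
(C=X31, E=335): all 2 rows agree on A — 0 pairs.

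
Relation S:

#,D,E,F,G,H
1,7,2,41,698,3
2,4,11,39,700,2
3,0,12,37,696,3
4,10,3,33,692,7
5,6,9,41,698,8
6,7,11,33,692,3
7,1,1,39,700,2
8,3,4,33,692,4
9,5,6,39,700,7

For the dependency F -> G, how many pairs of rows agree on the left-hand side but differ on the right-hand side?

0

F=41: all 2 rows agree on G — 0 pairs.
F=39: all 3 rows agree on G — 0 pairs.
F=33: all 3 rows agree on G — 0 pairs.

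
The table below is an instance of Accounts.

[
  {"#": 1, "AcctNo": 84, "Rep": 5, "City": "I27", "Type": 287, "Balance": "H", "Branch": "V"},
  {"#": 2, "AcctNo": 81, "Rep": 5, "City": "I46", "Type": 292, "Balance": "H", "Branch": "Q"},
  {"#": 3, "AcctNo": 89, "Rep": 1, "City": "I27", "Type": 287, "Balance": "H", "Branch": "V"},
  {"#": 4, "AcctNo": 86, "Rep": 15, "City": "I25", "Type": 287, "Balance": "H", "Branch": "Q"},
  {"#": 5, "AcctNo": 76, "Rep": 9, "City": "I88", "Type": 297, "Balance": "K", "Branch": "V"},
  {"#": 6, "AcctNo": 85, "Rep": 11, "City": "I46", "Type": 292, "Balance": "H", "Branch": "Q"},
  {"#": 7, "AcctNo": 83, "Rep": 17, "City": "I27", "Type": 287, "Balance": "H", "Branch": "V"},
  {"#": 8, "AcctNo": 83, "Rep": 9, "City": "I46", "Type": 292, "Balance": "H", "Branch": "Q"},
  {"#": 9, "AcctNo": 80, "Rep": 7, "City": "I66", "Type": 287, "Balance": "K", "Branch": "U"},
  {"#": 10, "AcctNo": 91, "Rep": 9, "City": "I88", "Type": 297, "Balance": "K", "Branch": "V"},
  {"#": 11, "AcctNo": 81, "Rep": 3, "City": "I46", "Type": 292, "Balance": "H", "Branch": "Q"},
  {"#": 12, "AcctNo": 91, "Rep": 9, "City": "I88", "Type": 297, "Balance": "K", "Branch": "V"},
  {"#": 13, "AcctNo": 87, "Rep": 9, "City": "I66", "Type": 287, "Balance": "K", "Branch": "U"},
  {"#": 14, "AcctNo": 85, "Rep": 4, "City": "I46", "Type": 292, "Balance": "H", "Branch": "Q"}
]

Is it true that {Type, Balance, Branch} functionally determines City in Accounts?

(Type=287, Balance=H, Branch=V): rows 1, 3, 7 → City = I27, I27, I27 ✓
(Type=292, Balance=H, Branch=Q): rows 2, 6, 8, 11, 14 → City = I46, I46, I46, I46, I46 ✓
(Type=287, Balance=H, Branch=Q): row 4 → City = I25 ✓
(Type=297, Balance=K, Branch=V): rows 5, 10, 12 → City = I88, I88, I88 ✓
(Type=287, Balance=K, Branch=U): rows 9, 13 → City = I66, I66 ✓
Every {Type, Balance, Branch} value is associated with a single City value, so {Type, Balance, Branch} -> City holds.

Yes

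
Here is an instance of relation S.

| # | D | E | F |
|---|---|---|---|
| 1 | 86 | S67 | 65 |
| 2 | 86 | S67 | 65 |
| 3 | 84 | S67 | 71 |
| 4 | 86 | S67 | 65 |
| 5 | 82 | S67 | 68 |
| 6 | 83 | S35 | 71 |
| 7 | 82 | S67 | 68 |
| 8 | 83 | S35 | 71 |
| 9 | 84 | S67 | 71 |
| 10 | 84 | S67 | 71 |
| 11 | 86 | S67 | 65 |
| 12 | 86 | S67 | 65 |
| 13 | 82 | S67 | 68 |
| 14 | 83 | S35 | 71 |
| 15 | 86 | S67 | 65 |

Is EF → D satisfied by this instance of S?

(E=S67, F=65): rows 1, 2, 4, 11, 12, 15 → D = 86, 86, 86, 86, 86, 86 ✓
(E=S67, F=71): rows 3, 9, 10 → D = 84, 84, 84 ✓
(E=S67, F=68): rows 5, 7, 13 → D = 82, 82, 82 ✓
(E=S35, F=71): rows 6, 8, 14 → D = 83, 83, 83 ✓
Every EF value is associated with a single D value, so EF → D holds.

Yes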